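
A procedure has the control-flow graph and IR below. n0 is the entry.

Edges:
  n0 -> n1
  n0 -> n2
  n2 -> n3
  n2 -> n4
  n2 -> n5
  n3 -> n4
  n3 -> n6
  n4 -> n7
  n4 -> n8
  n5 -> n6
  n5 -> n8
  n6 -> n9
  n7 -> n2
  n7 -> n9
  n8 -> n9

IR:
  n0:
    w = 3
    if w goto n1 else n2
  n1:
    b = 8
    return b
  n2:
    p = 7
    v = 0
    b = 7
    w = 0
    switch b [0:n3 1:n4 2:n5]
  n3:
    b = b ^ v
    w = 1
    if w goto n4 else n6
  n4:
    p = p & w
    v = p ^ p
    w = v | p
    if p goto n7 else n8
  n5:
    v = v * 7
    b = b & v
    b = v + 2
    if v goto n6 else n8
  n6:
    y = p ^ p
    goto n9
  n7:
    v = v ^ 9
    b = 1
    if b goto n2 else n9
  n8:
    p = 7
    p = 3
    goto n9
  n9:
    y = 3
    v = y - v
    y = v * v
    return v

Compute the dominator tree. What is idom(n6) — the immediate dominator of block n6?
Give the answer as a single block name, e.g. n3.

idom tree: n1←n0 n2←n0 n3←n2 n4←n2 n5←n2 n6←n2 n7←n4 n8←n2 n9←n2
Dom at joins:
  n2: preds {n0,n7}: {n0} ∩ {n0,n2,n4,n7} = {n0}; idom=n0
  n4: preds {n2,n3}: {n0,n2} ∩ {n0,n2,n3} = {n0,n2}; idom=n2
  n6: preds {n3,n5}: {n0,n2,n3} ∩ {n0,n2,n5} = {n0,n2}; idom=n2
  n8: preds {n4,n5}: {n0,n2,n4} ∩ {n0,n2,n5} = {n0,n2}; idom=n2
  n9: preds {n6,n7,n8}: {n0,n2,n6} ∩ {n0,n2,n4,n7} ∩ {n0,n2,n8} = {n0,n2}; idom=n2

idom(n6) = n2

Answer: n2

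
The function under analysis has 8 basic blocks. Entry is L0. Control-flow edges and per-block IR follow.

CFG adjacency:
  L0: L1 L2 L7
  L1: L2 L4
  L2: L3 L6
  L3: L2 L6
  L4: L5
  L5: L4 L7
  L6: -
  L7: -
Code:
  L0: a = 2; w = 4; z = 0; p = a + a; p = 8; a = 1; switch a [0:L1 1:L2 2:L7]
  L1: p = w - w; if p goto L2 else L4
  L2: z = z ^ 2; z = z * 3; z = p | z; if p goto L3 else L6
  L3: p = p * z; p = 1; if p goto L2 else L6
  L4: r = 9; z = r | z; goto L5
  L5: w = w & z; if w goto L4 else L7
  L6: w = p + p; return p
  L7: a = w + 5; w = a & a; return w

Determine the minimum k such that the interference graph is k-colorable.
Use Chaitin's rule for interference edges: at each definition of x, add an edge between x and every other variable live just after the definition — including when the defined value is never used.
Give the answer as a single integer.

Per-block:
  L0: def={a,p,w,z} ue=∅
  L1: def={p} ue={w}
  L2: def={z} ue={p,z}
  L3: def={p} ue={p,z}
  L4: def={r,z} ue={z}
  L5: def={w} ue={w,z}
  L6: def={w} ue={p}
  L7: def={a,w} ue={w}

Backward fixpoint:
  live L0: ∅→{p,w,z}
  live L1: {w,z}→{p,w,z}
  live L2: {p,z}→{p,z}
  live L3: {p,z}→{p,z}
  live L4: {w,z}→{w,z}
  live L5: {w,z}→{w,z}
  live L6: {p}→∅
  live L7: {w}→∅

Interference:
  a — {p,w,z}
  p — {a,w,z}
  r — {w,z}
  w — {a,p,r,z}
  z — {a,p,r,w}

Registers:
  {a,p,w,z} pairwise interfere (4-clique) ⇒ χ ≥ 4
  assign a→R2 p→R3 r→R2 w→R0 z→R1 — no edge inside a register ⇒ χ ≤ 4
  χ = 4

Answer: 4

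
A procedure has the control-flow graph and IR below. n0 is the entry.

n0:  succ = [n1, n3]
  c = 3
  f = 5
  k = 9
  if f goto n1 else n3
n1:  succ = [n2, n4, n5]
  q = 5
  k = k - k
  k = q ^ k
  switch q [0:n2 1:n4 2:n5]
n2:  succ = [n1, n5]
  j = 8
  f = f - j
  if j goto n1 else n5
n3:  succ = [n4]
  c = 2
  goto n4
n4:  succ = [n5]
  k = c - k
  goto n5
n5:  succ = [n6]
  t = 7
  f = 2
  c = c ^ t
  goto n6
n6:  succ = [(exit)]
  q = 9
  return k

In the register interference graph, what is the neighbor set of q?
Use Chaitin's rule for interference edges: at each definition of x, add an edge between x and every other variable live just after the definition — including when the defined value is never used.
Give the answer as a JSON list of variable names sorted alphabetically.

Answer: ["c", "f", "k"]

Working:
Block summaries:
  n0: def={c,f,k} ue=∅
  n1: def={k,q} ue={k}
  n2: def={f,j} ue={f}
  n3: def={c} ue=∅
  n4: def={k} ue={c,k}
  n5: def={c,f,t} ue={c}
  n6: def={q} ue={k}

Live sets:
  n0 li=∅ lo={c,f,k}
  n1 li={c,f,k} lo={c,f,k}
  n2 li={c,f,k} lo={c,f,k}
  n3 li={k} lo={c,k}
  n4 li={c,k} lo={c,k}
  n5 li={c,k} lo={k}
  n6 li={k} lo=∅

Conflict graph:
  c — {f,j,k,q,t}
  f — {c,j,k,q,t}
  j — {c,f,k}
  k — {c,f,j,q,t}
  q — {c,f,k}
  t — {c,f,k}

N(q) = ["c", "f", "k"]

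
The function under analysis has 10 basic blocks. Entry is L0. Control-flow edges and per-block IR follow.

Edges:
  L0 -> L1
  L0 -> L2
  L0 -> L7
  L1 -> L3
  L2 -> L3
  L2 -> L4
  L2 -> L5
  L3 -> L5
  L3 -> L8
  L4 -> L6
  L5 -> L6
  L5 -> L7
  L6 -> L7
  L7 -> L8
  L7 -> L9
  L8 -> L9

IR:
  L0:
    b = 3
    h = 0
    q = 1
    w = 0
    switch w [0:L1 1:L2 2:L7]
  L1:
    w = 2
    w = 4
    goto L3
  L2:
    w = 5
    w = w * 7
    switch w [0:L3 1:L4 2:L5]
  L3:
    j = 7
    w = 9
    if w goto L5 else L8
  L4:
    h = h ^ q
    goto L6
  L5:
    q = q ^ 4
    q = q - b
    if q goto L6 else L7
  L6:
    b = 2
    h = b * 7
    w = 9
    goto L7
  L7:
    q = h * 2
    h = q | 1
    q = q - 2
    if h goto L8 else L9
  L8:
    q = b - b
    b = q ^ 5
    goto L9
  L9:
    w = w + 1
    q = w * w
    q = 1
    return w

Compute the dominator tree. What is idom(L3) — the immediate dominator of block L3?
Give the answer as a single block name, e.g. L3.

idom tree: L1←L0 L2←L0 L3←L0 L4←L2 L5←L0 L6←L0 L7←L0 L8←L0 L9←L0
Join-block Dom:
  L3: preds {L1,L2}: {L0,L1} ∩ {L0,L2} = {L0}; idom=L0
  L5: preds {L2,L3}: {L0,L2} ∩ {L0,L3} = {L0}; idom=L0
  L6: preds {L4,L5}: {L0,L2,L4} ∩ {L0,L5} = {L0}; idom=L0
  L7: preds {L0,L5,L6}: {L0} ∩ {L0,L5} ∩ {L0,L6} = {L0}; idom=L0
  L8: preds {L3,L7}: {L0,L3} ∩ {L0,L7} = {L0}; idom=L0
  L9: preds {L7,L8}: {L0,L7} ∩ {L0,L8} = {L0}; idom=L0

idom(L3) = L0

Answer: L0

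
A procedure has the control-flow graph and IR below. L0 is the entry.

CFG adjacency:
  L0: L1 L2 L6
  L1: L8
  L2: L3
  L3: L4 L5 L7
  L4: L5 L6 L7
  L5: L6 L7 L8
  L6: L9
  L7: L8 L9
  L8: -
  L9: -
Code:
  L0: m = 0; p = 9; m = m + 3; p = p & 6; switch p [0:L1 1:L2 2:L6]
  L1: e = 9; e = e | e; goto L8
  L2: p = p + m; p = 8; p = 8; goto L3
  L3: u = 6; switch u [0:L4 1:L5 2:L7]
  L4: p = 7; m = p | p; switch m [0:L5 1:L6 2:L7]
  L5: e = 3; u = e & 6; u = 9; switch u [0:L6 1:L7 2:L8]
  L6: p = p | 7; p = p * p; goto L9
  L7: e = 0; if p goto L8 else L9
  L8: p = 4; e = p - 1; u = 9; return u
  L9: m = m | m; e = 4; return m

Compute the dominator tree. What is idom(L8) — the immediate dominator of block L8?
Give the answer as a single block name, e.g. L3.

idom tree: L1←L0 L2←L0 L3←L2 L4←L3 L5←L3 L6←L0 L7←L3 L8←L0 L9←L0
Dom at joins:
  L5: preds {L3,L4}: {L0,L2,L3} ∩ {L0,L2,L3,L4} = {L0,L2,L3}; idom=L3
  L6: preds {L0,L4,L5}: {L0} ∩ {L0,L2,L3,L4} ∩ {L0,L2,L3,L5} = {L0}; idom=L0
  L7: preds {L3,L4,L5}: {L0,L2,L3} ∩ {L0,L2,L3,L4} ∩ {L0,L2,L3,L5} = {L0,L2,L3}; idom=L3
  L8: preds {L1,L5,L7}: {L0,L1} ∩ {L0,L2,L3,L5} ∩ {L0,L2,L3,L7} = {L0}; idom=L0
  L9: preds {L6,L7}: {L0,L6} ∩ {L0,L2,L3,L7} = {L0}; idom=L0

idom(L8) = L0

Answer: L0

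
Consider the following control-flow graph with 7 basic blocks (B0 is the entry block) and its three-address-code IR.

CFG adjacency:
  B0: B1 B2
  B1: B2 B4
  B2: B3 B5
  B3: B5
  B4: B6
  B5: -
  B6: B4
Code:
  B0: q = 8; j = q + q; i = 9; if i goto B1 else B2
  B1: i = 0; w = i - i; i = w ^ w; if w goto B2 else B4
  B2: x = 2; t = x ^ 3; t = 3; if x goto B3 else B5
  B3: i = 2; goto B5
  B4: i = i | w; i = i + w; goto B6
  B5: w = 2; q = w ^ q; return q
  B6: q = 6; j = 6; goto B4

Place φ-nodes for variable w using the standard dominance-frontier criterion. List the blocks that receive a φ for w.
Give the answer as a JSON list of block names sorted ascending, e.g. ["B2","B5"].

Answer: ["B2"]

Working:
idom tree: B1←B0 B2←B0 B3←B2 B4←B1 B5←B2 B6←B4
Dom at joins:
  B2: preds {B0,B1}: {B0} ∩ {B0,B1} = {B0}; idom=B0
  B4: preds {B1,B6}: {B0,B1} ∩ {B0,B1,B4,B6} = {B0,B1}; idom=B1
  B5: preds {B2,B3}: {B0,B2} ∩ {B0,B2,B3} = {B0,B2}; idom=B2

DF walk-up:
  B2←B0: walk · to B0
  B2←B1: walk B1 to B0
  B4←B1: walk · to B1
  B4←B6: walk B6→B4 to B1
  B5←B2: walk · to B2
  B5←B3: walk B3 to B2
  DF(B0)=∅
  DF(B1)={B2}
  DF(B2)=∅
  DF(B3)={B5}
  DF(B4)={B4}
  DF(B5)=∅
  DF(B6)={B4}

φ for w: defs {B1,B5}
  DF⁺ = {B2}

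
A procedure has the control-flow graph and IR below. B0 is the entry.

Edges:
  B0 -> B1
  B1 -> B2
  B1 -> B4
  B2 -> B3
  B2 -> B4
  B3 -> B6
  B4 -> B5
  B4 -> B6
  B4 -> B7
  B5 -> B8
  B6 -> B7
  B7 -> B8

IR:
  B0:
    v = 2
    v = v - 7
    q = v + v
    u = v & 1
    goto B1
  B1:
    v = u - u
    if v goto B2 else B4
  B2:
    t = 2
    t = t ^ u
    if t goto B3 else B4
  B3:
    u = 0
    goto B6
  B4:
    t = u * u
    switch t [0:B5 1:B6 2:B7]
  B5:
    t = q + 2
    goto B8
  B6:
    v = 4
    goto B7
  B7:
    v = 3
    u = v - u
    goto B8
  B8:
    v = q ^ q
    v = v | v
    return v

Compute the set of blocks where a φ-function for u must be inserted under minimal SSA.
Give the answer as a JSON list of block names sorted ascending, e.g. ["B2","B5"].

Answer: ["B6", "B7", "B8"]

Working:
idom tree: B1←B0 B2←B1 B3←B2 B4←B1 B5←B4 B6←B1 B7←B1 B8←B1
Join-block Dom:
  B4: preds {B1,B2}: {B0,B1} ∩ {B0,B1,B2} = {B0,B1}; idom=B1
  B6: preds {B3,B4}: {B0,B1,B2,B3} ∩ {B0,B1,B4} = {B0,B1}; idom=B1
  B7: preds {B4,B6}: {B0,B1,B4} ∩ {B0,B1,B6} = {B0,B1}; idom=B1
  B8: preds {B5,B7}: {B0,B1,B4,B5} ∩ {B0,B1,B7} = {B0,B1}; idom=B1

DF walk-up:
  B4←B1: walk · to B1
  B4←B2: walk B2 to B1
  B6←B3: walk B3→B2 to B1
  B6←B4: walk B4 to B1
  B7←B4: walk B4 to B1
  B7←B6: walk B6 to B1
  B8←B5: walk B5→B4 to B1
  B8←B7: walk B7 to B1
  B0 → ∅
  B1 → ∅
  B2 → {B4,B6}
  B3 → {B6}
  B4 → {B6,B7,B8}
  B5 → {B8}
  B6 → {B7}
  B7 → {B8}
  B8 → ∅

φ for u: defs {B0,B3,B7}
  DF⁺ = {B6,B7,B8}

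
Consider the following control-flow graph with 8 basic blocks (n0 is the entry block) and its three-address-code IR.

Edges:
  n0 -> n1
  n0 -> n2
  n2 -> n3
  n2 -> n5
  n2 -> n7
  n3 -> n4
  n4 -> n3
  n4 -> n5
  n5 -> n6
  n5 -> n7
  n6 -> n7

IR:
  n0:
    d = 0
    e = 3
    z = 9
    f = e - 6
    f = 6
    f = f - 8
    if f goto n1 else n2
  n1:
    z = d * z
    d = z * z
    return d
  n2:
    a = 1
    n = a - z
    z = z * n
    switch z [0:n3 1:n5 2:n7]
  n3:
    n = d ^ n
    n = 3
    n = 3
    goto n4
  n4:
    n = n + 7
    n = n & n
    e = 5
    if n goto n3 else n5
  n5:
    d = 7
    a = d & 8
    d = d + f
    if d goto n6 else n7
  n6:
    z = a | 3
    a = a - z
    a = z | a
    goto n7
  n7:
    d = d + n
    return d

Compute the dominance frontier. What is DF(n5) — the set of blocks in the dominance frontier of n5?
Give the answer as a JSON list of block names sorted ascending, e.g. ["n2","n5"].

Answer: ["n7"]

Working:
idom tree: n1←n0 n2←n0 n3←n2 n4←n3 n5←n2 n6←n5 n7←n2
Dom∩ at merges:
  n3: preds {n2,n4}: {n0,n2} ∩ {n0,n2,n3,n4} = {n0,n2}; idom=n2
  n5: preds {n2,n4}: {n0,n2} ∩ {n0,n2,n3,n4} = {n0,n2}; idom=n2
  n7: preds {n2,n5,n6}: {n0,n2} ∩ {n0,n2,n5} ∩ {n0,n2,n5,n6} = {n0,n2}; idom=n2

Frontier:
  n3←n2: walk · to n2
  n3←n4: walk n4→n3 to n2
  n5←n2: walk · to n2
  n5←n4: walk n4→n3 to n2
  n7←n2: walk · to n2
  n7←n5: walk n5 to n2
  n7←n6: walk n6→n5 to n2
  n0 → ∅
  n1 → ∅
  n2 → ∅
  n3 → {n3,n5}
  n4 → {n3,n5}
  n5 → {n7}
  n6 → {n7}
  n7 → ∅

DF(n5) = ["n7"]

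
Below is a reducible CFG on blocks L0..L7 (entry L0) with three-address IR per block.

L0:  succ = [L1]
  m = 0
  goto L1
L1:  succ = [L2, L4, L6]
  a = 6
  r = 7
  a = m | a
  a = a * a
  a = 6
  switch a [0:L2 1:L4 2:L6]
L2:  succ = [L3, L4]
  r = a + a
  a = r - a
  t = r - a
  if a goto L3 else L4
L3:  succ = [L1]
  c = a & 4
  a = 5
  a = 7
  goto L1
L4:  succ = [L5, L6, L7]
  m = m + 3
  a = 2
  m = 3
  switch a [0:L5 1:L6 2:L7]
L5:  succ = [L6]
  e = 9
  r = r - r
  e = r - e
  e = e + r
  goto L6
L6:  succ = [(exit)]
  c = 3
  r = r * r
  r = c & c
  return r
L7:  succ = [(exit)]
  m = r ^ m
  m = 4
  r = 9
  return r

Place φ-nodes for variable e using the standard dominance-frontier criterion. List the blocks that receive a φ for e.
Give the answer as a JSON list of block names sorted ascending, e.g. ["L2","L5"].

Answer: ["L6"]

Derivation:
idom tree: L1←L0 L2←L1 L3←L2 L4←L1 L5←L4 L6←L1 L7←L4
Dom∩ at merges:
  L1: preds {L0,L3}: {L0} ∩ {L0,L1,L2,L3} = {L0}; idom=L0
  L4: preds {L1,L2}: {L0,L1} ∩ {L0,L1,L2} = {L0,L1}; idom=L1
  L6: preds {L1,L4,L5}: {L0,L1} ∩ {L0,L1,L4} ∩ {L0,L1,L4,L5} = {L0,L1}; idom=L1

DF derivation:
  L1←L0: walk · to L0
  L1←L3: walk L3→L2→L1 to L0
  L4←L1: walk · to L1
  L4←L2: walk L2 to L1
  L6←L1: walk · to L1
  L6←L4: walk L4 to L1
  L6←L5: walk L5→L4 to L1
  L0 → ∅
  L1 → {L1}
  L2 → {L1,L4}
  L3 → {L1}
  L4 → {L6}
  L5 → {L6}
  L6 → ∅
  L7 → ∅

φ for e: defs {L5}
  DF⁺ = {L6}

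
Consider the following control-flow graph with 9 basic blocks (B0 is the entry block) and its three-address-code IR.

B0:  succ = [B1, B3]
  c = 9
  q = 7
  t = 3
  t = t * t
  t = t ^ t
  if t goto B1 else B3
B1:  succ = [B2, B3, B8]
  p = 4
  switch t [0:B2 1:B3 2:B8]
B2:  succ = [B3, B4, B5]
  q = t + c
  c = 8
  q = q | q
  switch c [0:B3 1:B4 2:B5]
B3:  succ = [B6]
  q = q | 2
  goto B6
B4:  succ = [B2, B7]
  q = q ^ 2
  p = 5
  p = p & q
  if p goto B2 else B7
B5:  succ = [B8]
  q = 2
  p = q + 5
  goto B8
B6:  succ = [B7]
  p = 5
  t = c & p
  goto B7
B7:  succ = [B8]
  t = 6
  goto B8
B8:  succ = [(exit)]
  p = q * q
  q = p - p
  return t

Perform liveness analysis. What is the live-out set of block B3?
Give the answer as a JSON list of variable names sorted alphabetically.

Answer: ["c", "q"]

Analysis:
def/use:
  B0: {c,q,t} / ∅
  B1: {p} / {t}
  B2: {c,q} / {c,t}
  B3: {q} / {q}
  B4: {p,q} / {q}
  B5: {p,q} / ∅
  B6: {p,t} / {c}
  B7: {t} / ∅
  B8: {p,q} / {q,t}

Live sets:
  B0 li=∅ lo={c,q,t}
  B1 li={c,q,t} lo={c,q,t}
  B2 li={c,t} lo={c,q,t}
  B3 li={c,q} lo={c,q}
  B4 li={c,q,t} lo={c,q,t}
  B5 li={t} lo={q,t}
  B6 li={c,q} lo={q}
  B7 li={q} lo={q,t}
  B8 li={q,t} lo=∅

live-out(B3) = ["c", "q"]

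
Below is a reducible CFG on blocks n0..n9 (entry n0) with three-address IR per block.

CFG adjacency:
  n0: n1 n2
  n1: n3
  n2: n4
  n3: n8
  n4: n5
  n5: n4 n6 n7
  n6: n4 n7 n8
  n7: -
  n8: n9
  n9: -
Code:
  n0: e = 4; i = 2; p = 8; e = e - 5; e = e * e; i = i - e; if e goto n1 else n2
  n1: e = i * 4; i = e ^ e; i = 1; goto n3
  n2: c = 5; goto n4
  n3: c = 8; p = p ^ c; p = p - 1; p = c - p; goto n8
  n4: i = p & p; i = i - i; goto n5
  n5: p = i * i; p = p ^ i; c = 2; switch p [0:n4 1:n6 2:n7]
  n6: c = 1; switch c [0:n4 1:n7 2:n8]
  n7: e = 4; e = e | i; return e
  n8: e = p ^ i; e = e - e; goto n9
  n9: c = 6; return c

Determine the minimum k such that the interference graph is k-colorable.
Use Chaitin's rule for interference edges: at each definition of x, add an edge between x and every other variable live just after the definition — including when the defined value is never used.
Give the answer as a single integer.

Answer: 3

Derivation:
def/use:
  n0: {e,i,p} / ∅
  n1: {e,i} / {i}
  n2: {c} / ∅
  n3: {c,p} / {p}
  n4: {i} / {p}
  n5: {c,p} / {i}
  n6: {c} / ∅
  n7: {e} / {i}
  n8: {e} / {i,p}
  n9: {c} / ∅

Liveness:
  n0 li=∅ lo={i,p}
  n1 li={i,p} lo={i,p}
  n2 li={p} lo={p}
  n3 li={i,p} lo={i,p}
  n4 li={p} lo={i}
  n5 li={i} lo={i,p}
  n6 li={i,p} lo={i,p}
  n7 li={i} lo=∅
  n8 li={i,p} lo=∅
  n9 li=∅ lo=∅

Conflict graph:
  c: {i,p}
  e: {i,p}
  i: {c,e,p}
  p: {c,e,i}

Registers:
  {c,i,p} pairwise interfere (3-clique) ⇒ χ ≥ 3
  assign c→R2 e→R2 i→R0 p→R1 — no edge inside a register ⇒ χ ≤ 3
  χ = 3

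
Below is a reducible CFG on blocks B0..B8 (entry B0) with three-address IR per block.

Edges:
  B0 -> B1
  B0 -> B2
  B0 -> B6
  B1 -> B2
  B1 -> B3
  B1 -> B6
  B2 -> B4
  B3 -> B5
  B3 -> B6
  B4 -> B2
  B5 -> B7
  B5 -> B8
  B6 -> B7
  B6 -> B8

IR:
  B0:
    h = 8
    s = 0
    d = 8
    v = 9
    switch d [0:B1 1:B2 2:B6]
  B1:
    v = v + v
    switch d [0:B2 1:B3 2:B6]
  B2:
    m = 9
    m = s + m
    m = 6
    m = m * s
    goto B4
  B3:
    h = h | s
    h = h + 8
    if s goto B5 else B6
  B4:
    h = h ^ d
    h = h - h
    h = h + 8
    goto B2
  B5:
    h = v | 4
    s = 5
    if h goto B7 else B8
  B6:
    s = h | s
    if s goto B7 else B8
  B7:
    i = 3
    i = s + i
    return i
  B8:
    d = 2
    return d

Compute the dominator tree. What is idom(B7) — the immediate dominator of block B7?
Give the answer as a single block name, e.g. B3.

idom tree: B1←B0 B2←B0 B3←B1 B4←B2 B5←B3 B6←B0 B7←B0 B8←B0
Dom∩ at merges:
  B2: preds {B0,B1,B4}: {B0} ∩ {B0,B1} ∩ {B0,B2,B4} = {B0}; idom=B0
  B6: preds {B0,B1,B3}: {B0} ∩ {B0,B1} ∩ {B0,B1,B3} = {B0}; idom=B0
  B7: preds {B5,B6}: {B0,B1,B3,B5} ∩ {B0,B6} = {B0}; idom=B0
  B8: preds {B5,B6}: {B0,B1,B3,B5} ∩ {B0,B6} = {B0}; idom=B0

idom(B7) = B0

Answer: B0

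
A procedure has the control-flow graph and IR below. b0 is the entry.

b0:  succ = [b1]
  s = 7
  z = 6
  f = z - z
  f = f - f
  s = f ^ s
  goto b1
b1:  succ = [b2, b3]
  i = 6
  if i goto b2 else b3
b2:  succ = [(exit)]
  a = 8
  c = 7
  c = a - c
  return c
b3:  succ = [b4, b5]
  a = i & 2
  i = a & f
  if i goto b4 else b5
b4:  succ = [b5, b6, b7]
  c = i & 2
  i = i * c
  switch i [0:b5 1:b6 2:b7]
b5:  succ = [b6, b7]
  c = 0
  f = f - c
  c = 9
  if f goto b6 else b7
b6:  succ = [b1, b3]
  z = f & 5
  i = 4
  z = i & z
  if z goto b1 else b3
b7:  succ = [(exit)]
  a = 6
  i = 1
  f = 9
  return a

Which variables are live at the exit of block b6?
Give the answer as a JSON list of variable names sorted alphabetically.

Answer: ["f", "i"]

Derivation:
def/use:
  b0: {f,s,z} / ∅
  b1: {i} / ∅
  b2: {a,c} / ∅
  b3: {a,i} / {f,i}
  b4: {c,i} / {i}
  b5: {c,f} / {f}
  b6: {i,z} / {f}
  b7: {a,f,i} / ∅

Backward fixpoint:
  b0 li=∅ lo={f}
  b1 li={f} lo={f,i}
  b2 li=∅ lo=∅
  b3 li={f,i} lo={f,i}
  b4 li={f,i} lo={f}
  b5 li={f} lo={f}
  b6 li={f} lo={f,i}
  b7 li=∅ lo=∅

live-out(b6) = ["f", "i"]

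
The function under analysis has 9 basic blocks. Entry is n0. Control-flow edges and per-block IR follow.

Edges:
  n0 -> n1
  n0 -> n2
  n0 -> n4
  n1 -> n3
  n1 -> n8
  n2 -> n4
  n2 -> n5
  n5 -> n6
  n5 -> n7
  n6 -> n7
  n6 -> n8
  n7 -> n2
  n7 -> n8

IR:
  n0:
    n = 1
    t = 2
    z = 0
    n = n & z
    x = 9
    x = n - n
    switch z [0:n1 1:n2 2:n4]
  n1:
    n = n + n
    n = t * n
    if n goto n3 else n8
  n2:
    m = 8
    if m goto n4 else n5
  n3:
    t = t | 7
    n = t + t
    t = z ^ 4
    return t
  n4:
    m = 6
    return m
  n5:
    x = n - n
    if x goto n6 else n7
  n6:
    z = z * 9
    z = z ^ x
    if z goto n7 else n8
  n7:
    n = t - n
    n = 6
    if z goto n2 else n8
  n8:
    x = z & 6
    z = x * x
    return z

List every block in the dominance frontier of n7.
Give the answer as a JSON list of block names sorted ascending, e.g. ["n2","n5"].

Answer: ["n2", "n8"]

Derivation:
idom tree: n1←n0 n2←n0 n3←n1 n4←n0 n5←n2 n6←n5 n7←n5 n8←n0
Dom at joins:
  n2: preds {n0,n7}: {n0} ∩ {n0,n2,n5,n7} = {n0}; idom=n0
  n4: preds {n0,n2}: {n0} ∩ {n0,n2} = {n0}; idom=n0
  n7: preds {n5,n6}: {n0,n2,n5} ∩ {n0,n2,n5,n6} = {n0,n2,n5}; idom=n5
  n8: preds {n1,n6,n7}: {n0,n1} ∩ {n0,n2,n5,n6} ∩ {n0,n2,n5,n7} = {n0}; idom=n0

DF derivation:
  n2←n0: walk · to n0
  n2←n7: walk n7→n5→n2 to n0
  n4←n0: walk · to n0
  n4←n2: walk n2 to n0
  n7←n5: walk · to n5
  n7←n6: walk n6 to n5
  n8←n1: walk n1 to n0
  n8←n6: walk n6→n5→n2 to n0
  n8←n7: walk n7→n5→n2 to n0
  DF(n0)=∅
  DF(n1)={n8}
  DF(n2)={n2,n4,n8}
  DF(n3)=∅
  DF(n4)=∅
  DF(n5)={n2,n8}
  DF(n6)={n7,n8}
  DF(n7)={n2,n8}
  DF(n8)=∅

DF(n7) = ["n2", "n8"]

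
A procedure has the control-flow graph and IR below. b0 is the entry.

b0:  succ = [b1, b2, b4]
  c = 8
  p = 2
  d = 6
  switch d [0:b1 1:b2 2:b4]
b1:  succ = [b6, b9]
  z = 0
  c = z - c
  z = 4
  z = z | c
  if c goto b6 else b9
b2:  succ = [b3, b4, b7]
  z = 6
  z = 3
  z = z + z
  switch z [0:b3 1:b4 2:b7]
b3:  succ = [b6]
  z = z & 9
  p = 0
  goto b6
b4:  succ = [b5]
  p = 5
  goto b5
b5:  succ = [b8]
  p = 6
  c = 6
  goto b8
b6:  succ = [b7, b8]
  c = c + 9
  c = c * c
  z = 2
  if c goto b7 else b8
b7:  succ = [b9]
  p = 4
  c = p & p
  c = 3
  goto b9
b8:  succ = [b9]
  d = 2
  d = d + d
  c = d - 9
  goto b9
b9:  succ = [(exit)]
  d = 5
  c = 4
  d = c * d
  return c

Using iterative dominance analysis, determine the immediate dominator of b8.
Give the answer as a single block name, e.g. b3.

idom tree: b1←b0 b2←b0 b3←b2 b4←b0 b5←b4 b6←b0 b7←b0 b8←b0 b9←b0
Dom∩ at merges:
  b4: preds {b0,b2}: {b0} ∩ {b0,b2} = {b0}; idom=b0
  b6: preds {b1,b3}: {b0,b1} ∩ {b0,b2,b3} = {b0}; idom=b0
  b7: preds {b2,b6}: {b0,b2} ∩ {b0,b6} = {b0}; idom=b0
  b8: preds {b5,b6}: {b0,b4,b5} ∩ {b0,b6} = {b0}; idom=b0
  b9: preds {b1,b7,b8}: {b0,b1} ∩ {b0,b7} ∩ {b0,b8} = {b0}; idom=b0

idom(b8) = b0

Answer: b0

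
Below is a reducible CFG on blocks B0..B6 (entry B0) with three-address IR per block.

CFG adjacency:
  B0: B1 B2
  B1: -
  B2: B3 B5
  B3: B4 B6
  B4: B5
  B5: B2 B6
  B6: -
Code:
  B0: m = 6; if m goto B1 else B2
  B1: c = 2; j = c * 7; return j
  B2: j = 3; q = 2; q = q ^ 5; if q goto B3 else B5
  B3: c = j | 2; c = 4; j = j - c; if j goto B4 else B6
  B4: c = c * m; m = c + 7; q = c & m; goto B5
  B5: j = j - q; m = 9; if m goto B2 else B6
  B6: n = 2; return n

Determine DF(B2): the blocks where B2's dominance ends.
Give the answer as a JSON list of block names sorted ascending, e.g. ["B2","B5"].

idom tree: B1←B0 B2←B0 B3←B2 B4←B3 B5←B2 B6←B2
Dom∩ at merges:
  B2: preds {B0,B5}: {B0} ∩ {B0,B2,B5} = {B0}; idom=B0
  B5: preds {B2,B4}: {B0,B2} ∩ {B0,B2,B3,B4} = {B0,B2}; idom=B2
  B6: preds {B3,B5}: {B0,B2,B3} ∩ {B0,B2,B5} = {B0,B2}; idom=B2

DF derivation:
  join B2 pred B0: · stop@B0
  join B2 pred B5: B5→B2 stop@B0
  join B5 pred B2: · stop@B2
  join B5 pred B4: B4→B3 stop@B2
  join B6 pred B3: B3 stop@B2
  join B6 pred B5: B5 stop@B2
  B0: DF=∅
  B1: DF=∅
  B2: DF={B2}
  B3: DF={B5,B6}
  B4: DF={B5}
  B5: DF={B2,B6}
  B6: DF=∅

DF(B2) = ["B2"]

Answer: ["B2"]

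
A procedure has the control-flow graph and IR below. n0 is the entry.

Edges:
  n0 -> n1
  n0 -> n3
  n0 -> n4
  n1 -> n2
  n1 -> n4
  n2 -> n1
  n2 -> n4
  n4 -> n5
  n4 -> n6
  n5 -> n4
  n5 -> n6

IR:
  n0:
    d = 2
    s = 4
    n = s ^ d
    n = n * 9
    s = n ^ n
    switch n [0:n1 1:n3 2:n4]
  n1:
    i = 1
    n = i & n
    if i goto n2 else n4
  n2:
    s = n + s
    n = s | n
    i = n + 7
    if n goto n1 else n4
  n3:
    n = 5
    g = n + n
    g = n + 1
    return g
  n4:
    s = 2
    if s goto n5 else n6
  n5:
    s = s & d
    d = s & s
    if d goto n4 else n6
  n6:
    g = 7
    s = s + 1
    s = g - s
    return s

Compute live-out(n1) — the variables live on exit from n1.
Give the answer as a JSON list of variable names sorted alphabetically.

Answer: ["d", "n", "s"]

Analysis:
def/use:
  n0: {d,n,s} / ∅
  n1: {i,n} / {n}
  n2: {i,n,s} / {n,s}
  n3: {g,n} / ∅
  n4: {s} / ∅
  n5: {d,s} / {d,s}
  n6: {g,s} / {s}

Backward fixpoint:
  n0 li=∅ lo={d,n,s}
  n1 li={d,n,s} lo={d,n,s}
  n2 li={d,n,s} lo={d,n,s}
  n3 li=∅ lo=∅
  n4 li={d} lo={d,s}
  n5 li={d,s} lo={d,s}
  n6 li={s} lo=∅

live-out(n1) = ["d", "n", "s"]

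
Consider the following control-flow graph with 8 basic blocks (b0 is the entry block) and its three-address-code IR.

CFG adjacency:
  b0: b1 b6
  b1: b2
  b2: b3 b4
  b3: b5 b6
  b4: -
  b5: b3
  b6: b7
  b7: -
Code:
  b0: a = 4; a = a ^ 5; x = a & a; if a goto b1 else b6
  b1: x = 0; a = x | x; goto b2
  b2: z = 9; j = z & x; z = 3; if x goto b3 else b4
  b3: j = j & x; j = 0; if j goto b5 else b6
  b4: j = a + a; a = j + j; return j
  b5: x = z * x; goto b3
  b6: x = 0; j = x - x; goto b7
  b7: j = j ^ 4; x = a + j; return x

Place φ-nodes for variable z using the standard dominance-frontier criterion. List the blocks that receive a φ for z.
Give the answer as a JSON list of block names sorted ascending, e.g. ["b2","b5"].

idom tree: b1←b0 b2←b1 b3←b2 b4←b2 b5←b3 b6←b0 b7←b6
Dom∩ at merges:
  b3: preds {b2,b5}: {b0,b1,b2} ∩ {b0,b1,b2,b3,b5} = {b0,b1,b2}; idom=b2
  b6: preds {b0,b3}: {b0} ∩ {b0,b1,b2,b3} = {b0}; idom=b0

DF derivation:
  join b3 pred b2: · stop@b2
  join b3 pred b5: b5→b3 stop@b2
  join b6 pred b0: · stop@b0
  join b6 pred b3: b3→b2→b1 stop@b0
  b0: DF=∅
  b1: DF={b6}
  b2: DF={b6}
  b3: DF={b3,b6}
  b4: DF=∅
  b5: DF={b3}
  b6: DF=∅
  b7: DF=∅

φ for z: defs {b2}
  DF⁺ = {b6}

Answer: ["b6"]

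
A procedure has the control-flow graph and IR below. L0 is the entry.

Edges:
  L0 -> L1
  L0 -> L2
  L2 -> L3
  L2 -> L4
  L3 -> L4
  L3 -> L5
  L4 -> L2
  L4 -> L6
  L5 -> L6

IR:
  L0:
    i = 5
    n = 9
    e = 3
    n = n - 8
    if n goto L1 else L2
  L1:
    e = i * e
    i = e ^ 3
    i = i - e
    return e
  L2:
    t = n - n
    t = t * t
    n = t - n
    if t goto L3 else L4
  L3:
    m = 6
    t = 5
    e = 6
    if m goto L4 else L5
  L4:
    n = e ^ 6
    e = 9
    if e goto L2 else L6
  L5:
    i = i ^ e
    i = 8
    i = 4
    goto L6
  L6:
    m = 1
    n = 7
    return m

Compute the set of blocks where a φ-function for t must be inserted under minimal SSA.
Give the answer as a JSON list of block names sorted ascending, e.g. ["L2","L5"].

idom tree: L1←L0 L2←L0 L3←L2 L4←L2 L5←L3 L6←L2
Dom at joins:
  L2: preds {L0,L4}: {L0} ∩ {L0,L2,L4} = {L0}; idom=L0
  L4: preds {L2,L3}: {L0,L2} ∩ {L0,L2,L3} = {L0,L2}; idom=L2
  L6: preds {L4,L5}: {L0,L2,L4} ∩ {L0,L2,L3,L5} = {L0,L2}; idom=L2

DF walk-up:
  join L2 pred L0: · stop@L0
  join L2 pred L4: L4→L2 stop@L0
  join L4 pred L2: · stop@L2
  join L4 pred L3: L3 stop@L2
  join L6 pred L4: L4 stop@L2
  join L6 pred L5: L5→L3 stop@L2
  DF(L0)=∅
  DF(L1)=∅
  DF(L2)={L2}
  DF(L3)={L4,L6}
  DF(L4)={L2,L6}
  DF(L5)={L6}
  DF(L6)=∅

φ for t: defs {L2,L3}
  DF⁺ = {L2,L4,L6}

Answer: ["L2", "L4", "L6"]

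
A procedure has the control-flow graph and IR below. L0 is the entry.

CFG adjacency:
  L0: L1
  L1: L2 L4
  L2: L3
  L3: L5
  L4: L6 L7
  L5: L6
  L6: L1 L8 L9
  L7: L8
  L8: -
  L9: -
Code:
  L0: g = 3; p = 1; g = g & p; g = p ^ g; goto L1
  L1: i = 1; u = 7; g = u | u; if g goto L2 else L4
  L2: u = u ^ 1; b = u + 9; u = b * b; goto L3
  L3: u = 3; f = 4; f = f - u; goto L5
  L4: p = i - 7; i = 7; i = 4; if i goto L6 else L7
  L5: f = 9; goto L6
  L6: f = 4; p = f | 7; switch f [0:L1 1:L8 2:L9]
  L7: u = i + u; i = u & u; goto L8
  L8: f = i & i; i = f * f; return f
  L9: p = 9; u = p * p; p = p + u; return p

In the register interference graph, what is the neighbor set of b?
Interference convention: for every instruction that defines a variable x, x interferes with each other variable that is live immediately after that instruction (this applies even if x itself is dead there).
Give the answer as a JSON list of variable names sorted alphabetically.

Per-block:
  L0 def {g,p} use ∅
  L1 def {g,i,u} use ∅
  L2 def {b,u} use {u}
  L3 def {f,u} use ∅
  L4 def {i,p} use {i}
  L5 def {f} use ∅
  L6 def {f,p} use ∅
  L7 def {i,u} use {i,u}
  L8 def {f,i} use {i}
  L9 def {p,u} use ∅

Live sets:
  L0: in=∅ out=∅
  L1: in=∅ out={i,u}
  L2: in={i,u} out={i}
  L3: in={i} out={i}
  L4: in={i,u} out={i,u}
  L5: in={i} out={i}
  L6: in={i} out={i}
  L7: in={i,u} out={i}
  L8: in={i} out=∅
  L9: in=∅ out=∅

Interfere edges:
  b — {i}
  f — {i,p,u}
  g — {i,p,u}
  i — {b,f,g,p,u}
  p — {f,g,i,u}
  u — {f,g,i,p}

N(b) = ["i"]

Answer: ["i"]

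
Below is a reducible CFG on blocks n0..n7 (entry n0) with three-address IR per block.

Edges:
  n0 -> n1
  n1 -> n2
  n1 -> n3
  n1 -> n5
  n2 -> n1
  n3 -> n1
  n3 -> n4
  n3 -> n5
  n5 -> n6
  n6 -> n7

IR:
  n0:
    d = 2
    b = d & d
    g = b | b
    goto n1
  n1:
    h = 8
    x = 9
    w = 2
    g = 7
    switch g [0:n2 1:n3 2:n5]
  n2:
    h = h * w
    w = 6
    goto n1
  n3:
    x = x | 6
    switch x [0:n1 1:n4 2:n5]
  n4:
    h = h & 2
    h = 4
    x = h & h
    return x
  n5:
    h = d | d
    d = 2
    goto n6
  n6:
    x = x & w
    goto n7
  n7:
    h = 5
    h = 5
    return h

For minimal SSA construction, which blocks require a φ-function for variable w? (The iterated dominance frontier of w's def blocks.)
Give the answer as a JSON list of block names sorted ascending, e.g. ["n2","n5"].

idom tree: n1←n0 n2←n1 n3←n1 n4←n3 n5←n1 n6←n5 n7←n6
Dom at joins:
  n1: preds {n0,n2,n3}: {n0} ∩ {n0,n1,n2} ∩ {n0,n1,n3} = {n0}; idom=n0
  n5: preds {n1,n3}: {n0,n1} ∩ {n0,n1,n3} = {n0,n1}; idom=n1

DF walk-up:
  join n1 pred n0: · stop@n0
  join n1 pred n2: n2→n1 stop@n0
  join n1 pred n3: n3→n1 stop@n0
  join n5 pred n1: · stop@n1
  join n5 pred n3: n3 stop@n1
  DF(n0)=∅
  DF(n1)={n1}
  DF(n2)={n1}
  DF(n3)={n1,n5}
  DF(n4)=∅
  DF(n5)=∅
  DF(n6)=∅
  DF(n7)=∅

φ for w: defs {n1,n2}
  DF⁺ = {n1}

Answer: ["n1"]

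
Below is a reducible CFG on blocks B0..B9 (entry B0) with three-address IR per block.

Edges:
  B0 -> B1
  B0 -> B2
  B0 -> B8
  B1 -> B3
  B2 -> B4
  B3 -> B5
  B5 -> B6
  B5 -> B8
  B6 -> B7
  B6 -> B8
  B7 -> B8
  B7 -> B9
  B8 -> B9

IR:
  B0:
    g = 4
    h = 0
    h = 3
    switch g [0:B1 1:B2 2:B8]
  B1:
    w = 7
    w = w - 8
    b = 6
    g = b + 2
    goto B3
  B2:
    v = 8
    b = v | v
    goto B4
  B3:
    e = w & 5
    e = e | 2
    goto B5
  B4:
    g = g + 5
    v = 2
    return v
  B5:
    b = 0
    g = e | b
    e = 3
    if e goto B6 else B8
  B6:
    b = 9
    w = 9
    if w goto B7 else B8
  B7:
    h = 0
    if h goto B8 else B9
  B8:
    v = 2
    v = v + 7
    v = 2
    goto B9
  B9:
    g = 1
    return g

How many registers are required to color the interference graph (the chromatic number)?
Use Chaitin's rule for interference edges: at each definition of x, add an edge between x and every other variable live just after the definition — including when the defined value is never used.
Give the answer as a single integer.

Answer: 3

Derivation:
Block summaries:
  B0: {g,h} / ∅
  B1: {b,g,w} / ∅
  B2: {b,v} / ∅
  B3: {e} / {w}
  B4: {g,v} / {g}
  B5: {b,e,g} / {e}
  B6: {b,w} / ∅
  B7: {h} / ∅
  B8: {v} / ∅
  B9: {g} / ∅

Liveness:
  B0 li=∅ lo={g}
  B1 li=∅ lo={w}
  B2 li={g} lo={g}
  B3 li={w} lo={e}
  B4 li={g} lo=∅
  B5 li={e} lo=∅
  B6 li=∅ lo=∅
  B7 li=∅ lo=∅
  B8 li=∅ lo=∅
  B9 li=∅ lo=∅

Conflict graph:
  b: {e,g,w}
  e: {b}
  g: {b,h,v,w}
  h: {g}
  v: {g}
  w: {b,g}

Registers:
  lower bound: {b,g,w} mutually conflict ⇒ χ ≥ 3
  3-colouring: c0={e,g}  c1={b,h,v}  c2={w}
  χ = 3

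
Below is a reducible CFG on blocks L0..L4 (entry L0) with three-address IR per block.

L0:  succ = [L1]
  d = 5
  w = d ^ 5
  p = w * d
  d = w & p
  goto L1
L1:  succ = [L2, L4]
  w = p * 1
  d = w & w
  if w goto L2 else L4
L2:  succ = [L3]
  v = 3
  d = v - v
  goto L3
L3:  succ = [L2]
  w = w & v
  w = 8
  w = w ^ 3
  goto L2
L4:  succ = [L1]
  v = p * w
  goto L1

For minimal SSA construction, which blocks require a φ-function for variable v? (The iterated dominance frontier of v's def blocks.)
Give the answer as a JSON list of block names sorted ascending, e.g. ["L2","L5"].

idom tree: L1←L0 L2←L1 L3←L2 L4←L1
Join-block Dom:
  L1: preds {L0,L4}: {L0} ∩ {L0,L1,L4} = {L0}; idom=L0
  L2: preds {L1,L3}: {L0,L1} ∩ {L0,L1,L2,L3} = {L0,L1}; idom=L1

Frontier:
  join L1 pred L0: · stop@L0
  join L1 pred L4: L4→L1 stop@L0
  join L2 pred L1: · stop@L1
  join L2 pred L3: L3→L2 stop@L1
  L0 → ∅
  L1 → {L1}
  L2 → {L2}
  L3 → {L2}
  L4 → {L1}

φ for v: defs {L2,L4}
  DF⁺ = {L1,L2}

Answer: ["L1", "L2"]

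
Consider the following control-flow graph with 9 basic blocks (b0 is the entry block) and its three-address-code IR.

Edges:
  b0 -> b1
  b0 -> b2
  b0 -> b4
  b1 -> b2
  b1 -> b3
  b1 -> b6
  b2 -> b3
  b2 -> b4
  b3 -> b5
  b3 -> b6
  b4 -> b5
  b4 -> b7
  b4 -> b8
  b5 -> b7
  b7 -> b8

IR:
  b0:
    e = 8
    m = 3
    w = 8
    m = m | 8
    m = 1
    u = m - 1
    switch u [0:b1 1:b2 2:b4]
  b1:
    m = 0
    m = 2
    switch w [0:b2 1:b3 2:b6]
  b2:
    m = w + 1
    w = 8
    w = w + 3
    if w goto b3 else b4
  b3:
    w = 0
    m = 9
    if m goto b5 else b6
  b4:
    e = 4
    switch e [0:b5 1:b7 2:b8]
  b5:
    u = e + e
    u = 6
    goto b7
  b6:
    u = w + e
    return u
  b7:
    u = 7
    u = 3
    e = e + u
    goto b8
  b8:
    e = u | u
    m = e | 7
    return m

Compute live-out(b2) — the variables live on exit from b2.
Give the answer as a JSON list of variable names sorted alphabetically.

Answer: ["e", "u"]

Analysis:
Block summaries:
  b0: {e,m,u,w} / ∅
  b1: {m} / {w}
  b2: {m,w} / {w}
  b3: {m,w} / ∅
  b4: {e} / ∅
  b5: {u} / {e}
  b6: {u} / {e,w}
  b7: {e,u} / {e}
  b8: {e,m} / {u}

Live sets:
  live b0: ∅→{e,u,w}
  live b1: {e,u,w}→{e,u,w}
  live b2: {e,u,w}→{e,u}
  live b3: {e}→{e,w}
  live b4: {u}→{e,u}
  live b5: {e}→{e}
  live b6: {e,w}→∅
  live b7: {e}→{u}
  live b8: {u}→∅

live-out(b2) = ["e", "u"]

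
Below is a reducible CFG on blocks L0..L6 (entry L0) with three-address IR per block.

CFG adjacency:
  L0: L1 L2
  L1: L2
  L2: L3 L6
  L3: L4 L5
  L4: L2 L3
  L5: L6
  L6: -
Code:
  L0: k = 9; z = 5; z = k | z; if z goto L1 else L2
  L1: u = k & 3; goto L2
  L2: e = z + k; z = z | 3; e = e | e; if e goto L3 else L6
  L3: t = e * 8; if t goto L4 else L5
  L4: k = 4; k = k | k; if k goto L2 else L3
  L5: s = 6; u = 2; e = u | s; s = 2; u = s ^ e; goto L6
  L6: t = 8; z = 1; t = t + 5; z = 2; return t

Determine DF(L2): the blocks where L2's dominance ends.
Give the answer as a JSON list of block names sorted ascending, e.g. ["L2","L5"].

Answer: ["L2"]

Derivation:
idom tree: L1←L0 L2←L0 L3←L2 L4←L3 L5←L3 L6←L2
Join-block Dom:
  L2: preds {L0,L1,L4}: {L0} ∩ {L0,L1} ∩ {L0,L2,L3,L4} = {L0}; idom=L0
  L3: preds {L2,L4}: {L0,L2} ∩ {L0,L2,L3,L4} = {L0,L2}; idom=L2
  L6: preds {L2,L5}: {L0,L2} ∩ {L0,L2,L3,L5} = {L0,L2}; idom=L2

DF walk-up:
  L2←L0: walk · to L0
  L2←L1: walk L1 to L0
  L2←L4: walk L4→L3→L2 to L0
  L3←L2: walk · to L2
  L3←L4: walk L4→L3 to L2
  L6←L2: walk · to L2
  L6←L5: walk L5→L3 to L2
  L0: DF=∅
  L1: DF={L2}
  L2: DF={L2}
  L3: DF={L2,L3,L6}
  L4: DF={L2,L3}
  L5: DF={L6}
  L6: DF=∅

DF(L2) = ["L2"]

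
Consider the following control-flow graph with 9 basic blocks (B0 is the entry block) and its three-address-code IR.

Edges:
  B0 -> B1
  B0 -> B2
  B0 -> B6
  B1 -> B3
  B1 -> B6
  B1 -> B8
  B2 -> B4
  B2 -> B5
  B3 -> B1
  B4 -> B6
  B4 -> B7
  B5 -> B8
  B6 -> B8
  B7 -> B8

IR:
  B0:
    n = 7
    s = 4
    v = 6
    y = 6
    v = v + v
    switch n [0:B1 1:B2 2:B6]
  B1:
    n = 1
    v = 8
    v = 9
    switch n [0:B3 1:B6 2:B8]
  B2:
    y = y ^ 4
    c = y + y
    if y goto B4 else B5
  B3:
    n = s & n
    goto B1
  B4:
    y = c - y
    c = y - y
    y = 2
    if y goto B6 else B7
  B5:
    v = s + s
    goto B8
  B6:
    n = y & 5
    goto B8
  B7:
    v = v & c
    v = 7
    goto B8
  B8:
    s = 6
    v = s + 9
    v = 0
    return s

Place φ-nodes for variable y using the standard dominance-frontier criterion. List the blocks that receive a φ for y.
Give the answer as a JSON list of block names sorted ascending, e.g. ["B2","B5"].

idom tree: B1←B0 B2←B0 B3←B1 B4←B2 B5←B2 B6←B0 B7←B4 B8←B0
Dom at joins:
  B1: preds {B0,B3}: {B0} ∩ {B0,B1,B3} = {B0}; idom=B0
  B6: preds {B0,B1,B4}: {B0} ∩ {B0,B1} ∩ {B0,B2,B4} = {B0}; idom=B0
  B8: preds {B1,B5,B6,B7}: {B0,B1} ∩ {B0,B2,B5} ∩ {B0,B6} ∩ {B0,B2,B4,B7} = {B0}; idom=B0

DF walk-up:
  B1←B0: walk · to B0
  B1←B3: walk B3→B1 to B0
  B6←B0: walk · to B0
  B6←B1: walk B1 to B0
  B6←B4: walk B4→B2 to B0
  B8←B1: walk B1 to B0
  B8←B5: walk B5→B2 to B0
  B8←B6: walk B6 to B0
  B8←B7: walk B7→B4→B2 to B0
  B0 → ∅
  B1 → {B1,B6,B8}
  B2 → {B6,B8}
  B3 → {B1}
  B4 → {B6,B8}
  B5 → {B8}
  B6 → {B8}
  B7 → {B8}
  B8 → ∅

φ for y: defs {B0,B2,B4}
  DF⁺ = {B6,B8}

Answer: ["B6", "B8"]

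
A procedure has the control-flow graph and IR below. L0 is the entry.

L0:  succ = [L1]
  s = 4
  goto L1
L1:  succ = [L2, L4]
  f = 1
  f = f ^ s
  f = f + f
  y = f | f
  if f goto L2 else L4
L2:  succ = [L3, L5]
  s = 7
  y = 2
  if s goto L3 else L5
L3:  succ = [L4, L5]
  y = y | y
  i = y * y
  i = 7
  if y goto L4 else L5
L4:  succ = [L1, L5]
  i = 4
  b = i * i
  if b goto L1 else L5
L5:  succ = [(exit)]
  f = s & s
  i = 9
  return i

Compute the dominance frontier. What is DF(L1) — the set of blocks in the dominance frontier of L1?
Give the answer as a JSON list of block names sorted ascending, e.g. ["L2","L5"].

idom tree: L1←L0 L2←L1 L3←L2 L4←L1 L5←L1
Dom at joins:
  L1: preds {L0,L4}: {L0} ∩ {L0,L1,L4} = {L0}; idom=L0
  L4: preds {L1,L3}: {L0,L1} ∩ {L0,L1,L2,L3} = {L0,L1}; idom=L1
  L5: preds {L2,L3,L4}: {L0,L1,L2} ∩ {L0,L1,L2,L3} ∩ {L0,L1,L4} = {L0,L1}; idom=L1

DF walk-up:
  join L1 pred L0: · stop@L0
  join L1 pred L4: L4→L1 stop@L0
  join L4 pred L1: · stop@L1
  join L4 pred L3: L3→L2 stop@L1
  join L5 pred L2: L2 stop@L1
  join L5 pred L3: L3→L2 stop@L1
  join L5 pred L4: L4 stop@L1
  DF(L0)=∅
  DF(L1)={L1}
  DF(L2)={L4,L5}
  DF(L3)={L4,L5}
  DF(L4)={L1,L5}
  DF(L5)=∅

DF(L1) = ["L1"]

Answer: ["L1"]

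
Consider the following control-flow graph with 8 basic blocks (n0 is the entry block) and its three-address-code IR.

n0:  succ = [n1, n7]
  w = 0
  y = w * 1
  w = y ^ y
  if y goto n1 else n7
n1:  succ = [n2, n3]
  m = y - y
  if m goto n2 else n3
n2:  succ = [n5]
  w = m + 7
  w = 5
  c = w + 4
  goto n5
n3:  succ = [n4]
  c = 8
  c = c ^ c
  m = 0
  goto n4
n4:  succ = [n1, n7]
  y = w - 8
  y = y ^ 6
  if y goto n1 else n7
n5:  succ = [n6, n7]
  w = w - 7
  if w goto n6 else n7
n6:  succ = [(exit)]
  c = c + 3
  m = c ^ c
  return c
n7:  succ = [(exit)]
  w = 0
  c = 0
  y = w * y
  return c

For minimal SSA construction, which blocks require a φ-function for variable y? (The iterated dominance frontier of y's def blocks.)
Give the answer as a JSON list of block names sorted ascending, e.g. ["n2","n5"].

Answer: ["n1", "n7"]

Analysis:
idom tree: n1←n0 n2←n1 n3←n1 n4←n3 n5←n2 n6←n5 n7←n0
Join-block Dom:
  n1: preds {n0,n4}: {n0} ∩ {n0,n1,n3,n4} = {n0}; idom=n0
  n7: preds {n0,n4,n5}: {n0} ∩ {n0,n1,n3,n4} ∩ {n0,n1,n2,n5} = {n0}; idom=n0

DF derivation:
  n1←n0: walk · to n0
  n1←n4: walk n4→n3→n1 to n0
  n7←n0: walk · to n0
  n7←n4: walk n4→n3→n1 to n0
  n7←n5: walk n5→n2→n1 to n0
  n0 → ∅
  n1 → {n1,n7}
  n2 → {n7}
  n3 → {n1,n7}
  n4 → {n1,n7}
  n5 → {n7}
  n6 → ∅
  n7 → ∅

φ for y: defs {n0,n4,n7}
  DF⁺ = {n1,n7}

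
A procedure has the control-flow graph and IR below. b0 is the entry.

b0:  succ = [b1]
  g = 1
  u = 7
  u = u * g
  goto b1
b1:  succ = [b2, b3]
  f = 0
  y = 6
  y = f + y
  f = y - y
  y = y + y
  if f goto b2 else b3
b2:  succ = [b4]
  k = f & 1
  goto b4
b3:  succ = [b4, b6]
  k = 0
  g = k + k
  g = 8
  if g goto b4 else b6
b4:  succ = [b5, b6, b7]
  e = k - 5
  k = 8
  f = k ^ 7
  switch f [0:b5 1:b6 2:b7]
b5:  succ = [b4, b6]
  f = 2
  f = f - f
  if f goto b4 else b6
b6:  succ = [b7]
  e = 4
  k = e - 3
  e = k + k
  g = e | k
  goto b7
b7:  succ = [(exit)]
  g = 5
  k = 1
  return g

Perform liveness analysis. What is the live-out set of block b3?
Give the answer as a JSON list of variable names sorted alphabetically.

Block summaries:
  b0: {g,u} / ∅
  b1: {f,y} / ∅
  b2: {k} / {f}
  b3: {g,k} / ∅
  b4: {e,f,k} / {k}
  b5: {f} / ∅
  b6: {e,g,k} / ∅
  b7: {g,k} / ∅

Backward fixpoint:
  b0: in=∅ out=∅
  b1: in=∅ out={f}
  b2: in={f} out={k}
  b3: in=∅ out={k}
  b4: in={k} out={k}
  b5: in={k} out={k}
  b6: in=∅ out=∅
  b7: in=∅ out=∅

live-out(b3) = ["k"]

Answer: ["k"]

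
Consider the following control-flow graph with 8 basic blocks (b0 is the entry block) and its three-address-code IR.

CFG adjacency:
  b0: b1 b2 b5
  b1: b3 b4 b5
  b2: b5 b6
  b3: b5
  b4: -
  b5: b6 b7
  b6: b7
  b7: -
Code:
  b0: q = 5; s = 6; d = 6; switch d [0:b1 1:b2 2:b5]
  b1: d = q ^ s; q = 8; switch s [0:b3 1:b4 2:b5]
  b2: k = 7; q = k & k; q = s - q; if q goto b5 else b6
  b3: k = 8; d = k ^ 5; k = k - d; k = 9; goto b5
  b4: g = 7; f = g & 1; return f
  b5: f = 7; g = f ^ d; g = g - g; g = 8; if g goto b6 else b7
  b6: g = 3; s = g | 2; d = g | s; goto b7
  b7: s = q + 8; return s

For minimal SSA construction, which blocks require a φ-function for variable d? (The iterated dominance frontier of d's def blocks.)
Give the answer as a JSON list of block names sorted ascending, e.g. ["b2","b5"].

idom tree: b1←b0 b2←b0 b3←b1 b4←b1 b5←b0 b6←b0 b7←b0
Dom∩ at merges:
  b5: preds {b0,b1,b2,b3}: {b0} ∩ {b0,b1} ∩ {b0,b2} ∩ {b0,b1,b3} = {b0}; idom=b0
  b6: preds {b2,b5}: {b0,b2} ∩ {b0,b5} = {b0}; idom=b0
  b7: preds {b5,b6}: {b0,b5} ∩ {b0,b6} = {b0}; idom=b0

Frontier:
  b5←b0: walk · to b0
  b5←b1: walk b1 to b0
  b5←b2: walk b2 to b0
  b5←b3: walk b3→b1 to b0
  b6←b2: walk b2 to b0
  b6←b5: walk b5 to b0
  b7←b5: walk b5 to b0
  b7←b6: walk b6 to b0
  DF(b0)=∅
  DF(b1)={b5}
  DF(b2)={b5,b6}
  DF(b3)={b5}
  DF(b4)=∅
  DF(b5)={b6,b7}
  DF(b6)={b7}
  DF(b7)=∅

φ for d: defs {b0,b1,b3,b6}
  DF⁺ = {b5,b6,b7}

Answer: ["b5", "b6", "b7"]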